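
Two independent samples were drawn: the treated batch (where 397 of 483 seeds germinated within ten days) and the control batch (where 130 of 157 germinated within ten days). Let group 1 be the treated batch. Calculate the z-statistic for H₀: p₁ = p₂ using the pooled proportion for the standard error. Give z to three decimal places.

p̂₁ = 397/483 = 0.82195, p̂₂ = 130/157 = 0.82803.
Pooled p̂ = (397+130)/(483+157) = 527/640 = 0.82344.
Pooled SE = √[0.1453882·0.00843982] ≈ 0.035029.
z = (p̂₁ − p̂₂)/SE = (0.82195 − 0.82803)/0.035029 = -0.00608/0.035029 = -0.174.

z = -0.174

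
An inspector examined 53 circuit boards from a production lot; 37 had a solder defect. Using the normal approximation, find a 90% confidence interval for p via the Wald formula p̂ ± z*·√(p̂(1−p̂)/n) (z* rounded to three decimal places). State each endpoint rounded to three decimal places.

p̂ = 37/53 = 0.69811.
SE(p̂) = √(0.69811·0.30189/53) = 0.063059.
The 90% critical value is z* = 1.645.
Margin = 1.645·0.063059 = 0.10373.
CI: 0.69811 ± 0.10373 = (0.594, 0.802).

(0.594, 0.802)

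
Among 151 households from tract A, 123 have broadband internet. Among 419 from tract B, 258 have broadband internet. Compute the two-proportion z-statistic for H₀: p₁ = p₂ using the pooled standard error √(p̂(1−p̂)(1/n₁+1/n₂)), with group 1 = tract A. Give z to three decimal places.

z = 4.449

Sample proportions: p̂₁ = 123/151 = 0.81457 and p̂₂ = 258/419 = 0.61575.
Pooling: p̂ = 381/570 = 0.66842.
Pooled SE = √[0.2216343·0.00900915] ≈ 0.044685.
z = (p̂₁ − p̂₂)/SE = (0.81457 − 0.61575)/0.044685 = 0.19882/0.044685 = 4.449.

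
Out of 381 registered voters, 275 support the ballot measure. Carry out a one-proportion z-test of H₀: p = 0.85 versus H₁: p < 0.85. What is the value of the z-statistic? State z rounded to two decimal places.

z = -7.01

p̂ = 275/381 = 0.72178.
Null standard error: √(0.85·0.15/381) = √0.000334646 = 0.018293.
z = (0.72178 − 0.85)/0.018293 = -0.12822/0.018293 = -7.01.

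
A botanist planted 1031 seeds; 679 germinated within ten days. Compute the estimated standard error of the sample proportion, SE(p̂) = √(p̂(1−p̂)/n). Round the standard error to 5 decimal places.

p̂ = 679/1031 = 0.65858.
p̂(1−p̂) = 0.65858·0.34142 = 0.224852.
SE = √(0.224852/1031) = √0.000218091 = 0.01477.

SE = 0.01477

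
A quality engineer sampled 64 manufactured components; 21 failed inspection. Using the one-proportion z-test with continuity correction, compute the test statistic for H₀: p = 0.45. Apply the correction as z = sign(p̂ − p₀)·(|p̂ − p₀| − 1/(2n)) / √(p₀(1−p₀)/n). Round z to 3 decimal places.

The sample proportion is 21/64 = 0.32812. p̂ − p₀ = -0.121875.
1/(2n) = 0.007812.
Corrected numerator: |-0.121875| − 0.007812 = 0.114063.
Under H₀, SE = √(p₀(1−p₀)/n) = √(0.45·0.55/64) = √0.003867188 = 0.062187.
z = −0.114063/0.062187 = -1.834.

z = -1.834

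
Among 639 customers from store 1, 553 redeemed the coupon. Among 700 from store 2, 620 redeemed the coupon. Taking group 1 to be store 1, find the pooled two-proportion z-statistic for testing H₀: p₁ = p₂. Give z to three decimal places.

z = -1.126

Sample proportions: p̂₁ = 553/639 = 0.86541 and p̂₂ = 620/700 = 0.88571.
Pooling: p̂ = 1173/1339 = 0.87603.
SE = √[p̂(1−p̂)(1/n₁+1/n₂)] = √[0.87603·0.12397·(1/639+1/700)] ≈ 0.018031.
z = (p̂₁ − p̂₂)/SE = (0.86541 − 0.88571)/0.018031 = -0.02030/0.018031 = -1.126.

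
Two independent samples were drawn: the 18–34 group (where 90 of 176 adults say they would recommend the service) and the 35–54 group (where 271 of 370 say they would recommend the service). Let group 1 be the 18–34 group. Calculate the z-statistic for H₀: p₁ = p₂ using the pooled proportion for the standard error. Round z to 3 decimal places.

z = -5.101

Sample proportions: p̂₁ = 90/176 = 0.51136 and p̂₂ = 271/370 = 0.73243.
Pooled p̂ = (90+271)/(176+370) = 361/546 = 0.66117.
Pooled SE = √[0.2240235·0.00838452] ≈ 0.043340.
z = (p̂₁ − p̂₂)/SE = (0.51136 − 0.73243)/0.043340 = -0.22107/0.043340 = -5.101.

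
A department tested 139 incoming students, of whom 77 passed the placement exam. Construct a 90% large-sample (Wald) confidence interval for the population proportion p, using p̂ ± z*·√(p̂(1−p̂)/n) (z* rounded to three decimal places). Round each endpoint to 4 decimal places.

Sample proportion p̂ = 77/139 = 0.55396.
SE(p̂) = √(0.55396·0.44604/139) = 0.042162.
The 90% critical value is z* = 1.645.
Margin = 1.645·0.042162 = 0.06936.
Interval: 0.55396 ± 0.06936 → (0.4846, 0.6233).

(0.4846, 0.6233)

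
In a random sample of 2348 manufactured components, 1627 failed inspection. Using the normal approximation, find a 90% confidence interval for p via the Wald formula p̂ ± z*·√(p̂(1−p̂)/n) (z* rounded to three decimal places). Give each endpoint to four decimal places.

With x = 1627 successes in n = 2348, p̂ = 0.69293.
Standard error of p̂: √(0.212778/2348) = √0.000090621 = 0.009520.
The 90% critical value is z* = 1.645.
Margin = 1.645·0.009520 = 0.01566.
CI: 0.69293 ± 0.01566 = (0.6773, 0.7086).

(0.6773, 0.7086)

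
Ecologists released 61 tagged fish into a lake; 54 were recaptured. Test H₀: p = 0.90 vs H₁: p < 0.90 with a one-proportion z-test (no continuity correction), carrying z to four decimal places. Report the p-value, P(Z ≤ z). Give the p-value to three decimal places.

Sample proportion p̂ = 54/61 = 0.88525.
Under H₀, SE = √(p₀(1−p₀)/n) = √(0.90·0.10/61) = √0.001475410 = 0.038411.
z = (p̂ − p₀)/SE = (54/61 − 0.90)/0.038411 ≈ -0.3841.
p-value = P(Z ≤ z) with z = -0.3841 → 0.350.

p-value = 0.350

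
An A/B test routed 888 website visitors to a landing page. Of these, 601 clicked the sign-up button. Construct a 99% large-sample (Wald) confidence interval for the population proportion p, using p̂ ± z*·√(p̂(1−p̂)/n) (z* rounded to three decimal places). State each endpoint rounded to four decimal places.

p̂ = 601/888 = 0.67680.
SE(p̂) = √(0.67680·0.32320/888) = 0.015695.
The 99% critical value is z* = 2.576.
Margin = 2.576·0.015695 = 0.04043.
CI: 0.67680 ± 0.04043 = (0.6364, 0.7172).

(0.6364, 0.7172)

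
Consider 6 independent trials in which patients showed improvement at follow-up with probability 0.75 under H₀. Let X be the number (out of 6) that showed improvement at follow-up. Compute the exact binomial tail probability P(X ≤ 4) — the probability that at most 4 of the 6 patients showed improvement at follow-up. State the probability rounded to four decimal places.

X is binomial with n = 6 and p = 0.75.
P(X ≤ 4) = Σ_{j=0}^{4} C(6,j)·0.75^j·0.25^{6−j}.
= 0.000244 + 0.004395 + 0.032959 + 0.131836 + 0.296631 = 0.4661.

P = 0.4661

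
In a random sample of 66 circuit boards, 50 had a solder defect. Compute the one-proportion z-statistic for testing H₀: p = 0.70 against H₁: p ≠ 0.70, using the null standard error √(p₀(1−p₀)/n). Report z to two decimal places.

p̂ = 50/66 = 0.75758.
Null standard error: √(0.70·0.30/66) = √0.003181818 = 0.056408.
z = (0.75758 − 0.70)/0.056408 = 0.05758/0.056408 = 1.02.

z = 1.02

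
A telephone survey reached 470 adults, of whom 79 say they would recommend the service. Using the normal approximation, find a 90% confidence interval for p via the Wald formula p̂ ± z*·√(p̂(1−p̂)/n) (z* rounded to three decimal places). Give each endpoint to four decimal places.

Sample proportion p̂ = 79/470 = 0.16809.
Standard error of p̂: √(0.139833/470) = √0.000297516 = 0.017249.
The 90% critical value is z* = 1.645.
Margin of error: 1.645 × 0.017249 = 0.02837.
Interval: 0.16809 ± 0.02837 → (0.1397, 0.1965).

(0.1397, 0.1965)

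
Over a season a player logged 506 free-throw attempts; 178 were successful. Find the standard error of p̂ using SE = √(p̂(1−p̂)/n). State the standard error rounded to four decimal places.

SE = 0.0212

The sample proportion is 178/506 = 0.35178.
p̂(1−p̂) = 0.35178·0.64822 = 0.228031.
Dividing by n and taking the root: √0.000450654 = 0.0212.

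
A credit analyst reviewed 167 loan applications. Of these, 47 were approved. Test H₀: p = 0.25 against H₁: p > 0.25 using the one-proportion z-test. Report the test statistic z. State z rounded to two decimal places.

z = 0.94

With x = 47 successes in n = 167, p̂ = 0.28144.
SE₀ = √(0.25·0.75/167) = 0.033508.
z = (0.28144 − 0.25)/0.033508 = 0.03144/0.033508 = 0.94.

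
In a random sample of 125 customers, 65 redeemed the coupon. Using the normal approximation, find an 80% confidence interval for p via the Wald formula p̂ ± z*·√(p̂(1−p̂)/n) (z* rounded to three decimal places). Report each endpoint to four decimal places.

p̂ = 65/125 = 0.52000.
Standard error of p̂: √(0.249600/125) = √0.001996800 = 0.044686.
The 80% critical value is z* = 1.282.
Margin of error: 1.282 × 0.044686 = 0.05729.
So the interval runs from 0.4627 to 0.5773.

(0.4627, 0.5773)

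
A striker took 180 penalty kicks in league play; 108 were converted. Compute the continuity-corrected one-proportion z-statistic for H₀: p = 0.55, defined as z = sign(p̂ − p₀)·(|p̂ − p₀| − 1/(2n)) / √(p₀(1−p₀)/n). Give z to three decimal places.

The sample proportion is 108/180 = 0.60000. p̂ − p₀ = 0.050000.
1/(2n) = 0.002778.
Corrected numerator: |0.050000| − 0.002778 = 0.047222.
Null standard error: √(0.55·0.45/180) = √0.001375000 = 0.037081.
z = (+)0.047222/0.037081 = 1.273.

z = 1.273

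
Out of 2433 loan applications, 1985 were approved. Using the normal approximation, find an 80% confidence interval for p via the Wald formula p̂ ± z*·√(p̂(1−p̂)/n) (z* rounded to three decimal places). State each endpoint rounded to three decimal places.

p̂ = 1985/2433 = 0.81587.
SE(p̂) = √(0.81587·0.18413/2433) = 0.007858.
The 80% critical value is z* = 1.282.
Margin of error: 1.282 × 0.007858 = 0.01007.
Interval: 0.81587 ± 0.01007 → (0.806, 0.826).

(0.806, 0.826)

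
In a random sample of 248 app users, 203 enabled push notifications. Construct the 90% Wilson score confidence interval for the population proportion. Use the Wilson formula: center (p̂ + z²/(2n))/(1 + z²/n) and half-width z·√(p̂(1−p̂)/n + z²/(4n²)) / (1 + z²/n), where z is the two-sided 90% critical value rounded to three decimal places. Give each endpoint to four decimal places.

p̂ = 203/248 = 0.81855; z = 1.645, so z² = 2.706025.
Denominator 1 + z²/n = 1 + 2.706025/248 = 1.010911.
Center = (0.81855 + 0.005456)/1.010911 = 0.81511.
Radicand: p̂(1−p̂)/n + z²/(4n²) = 0.000598899 + 0.000010999 = 0.000609898.
Half-width = 1.645·√0.000609898/1.010911 = 0.04019.
So the interval runs from 0.7749 to 0.8553.

(0.7749, 0.8553)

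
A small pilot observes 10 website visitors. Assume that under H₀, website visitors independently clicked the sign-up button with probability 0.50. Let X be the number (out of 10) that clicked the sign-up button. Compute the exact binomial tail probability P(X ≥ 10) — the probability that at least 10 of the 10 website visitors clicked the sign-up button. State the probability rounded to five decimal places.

X is binomial with n = 10 and p = 0.50.
P(X ≥ 10) = C(10,10)·0.50^10·0.50^0.
= 0.000977 = 0.00098.

P = 0.00098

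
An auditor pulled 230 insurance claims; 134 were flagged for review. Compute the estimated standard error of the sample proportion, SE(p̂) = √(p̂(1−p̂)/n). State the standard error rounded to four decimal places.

SE = 0.0325

p̂ = 134/230 = 0.58261.
p̂(1−p̂) = 0.243176.
SE = √(0.243176/230) = √0.001057287 = 0.0325.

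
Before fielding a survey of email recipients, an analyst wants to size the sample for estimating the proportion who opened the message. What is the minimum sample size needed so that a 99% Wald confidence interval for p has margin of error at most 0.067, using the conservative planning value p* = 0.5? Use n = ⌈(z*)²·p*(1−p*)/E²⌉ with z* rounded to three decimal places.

n = 370

For 99% confidence, z* = 2.576.
p*(1−p*) = 0.2500.
Required n before rounding: 6.635776 × 0.2500 / 0.067² = 369.558.
⌈369.558⌉ = 370.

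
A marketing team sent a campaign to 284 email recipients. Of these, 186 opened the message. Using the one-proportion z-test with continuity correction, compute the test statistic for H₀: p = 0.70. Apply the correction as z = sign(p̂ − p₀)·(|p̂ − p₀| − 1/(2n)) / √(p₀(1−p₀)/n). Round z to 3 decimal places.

p̂ = 186/284 = 0.65493. p̂ − p₀ = -0.045070.
Continuity correction 1/(2n) = 1/568 = 0.001761.
Corrected numerator: |-0.045070| − 0.001761 = 0.043309.
SE₀ = √(0.70·0.30/284) = 0.027193.
z = (−)0.043309/0.027193 = -1.593.

z = -1.593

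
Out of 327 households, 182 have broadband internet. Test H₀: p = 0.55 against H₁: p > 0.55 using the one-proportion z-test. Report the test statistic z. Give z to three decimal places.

The sample proportion is 182/327 = 0.55657.
Under H₀, SE = √(p₀(1−p₀)/n) = √(0.55·0.45/327) = √0.000756881 = 0.027511.
Test statistic: z = 0.00657/0.027511 = 0.239.

z = 0.239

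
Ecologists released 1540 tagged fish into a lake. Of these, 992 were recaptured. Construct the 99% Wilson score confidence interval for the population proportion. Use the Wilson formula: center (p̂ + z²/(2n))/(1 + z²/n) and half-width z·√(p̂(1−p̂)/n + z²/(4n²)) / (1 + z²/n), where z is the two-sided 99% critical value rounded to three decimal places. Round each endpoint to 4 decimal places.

Here p̂ = 992/1540 = 0.64416 and z = 2.576 (z² = 6.635776).
1 + z²/n = 1.004309.
Adjusted center: (0.64416 + z²/(2n))/1.004309 = 0.64354.
Radicand: p̂(1−p̂)/n + z²/(4n²) = 0.000148844 + 0.000000700 = 0.000149544.
Half-width = 2.576·√0.000149544/1.004309 = 0.03137.
Interval: 0.64354 ± 0.03137 → (0.6122, 0.6749).

(0.6122, 0.6749)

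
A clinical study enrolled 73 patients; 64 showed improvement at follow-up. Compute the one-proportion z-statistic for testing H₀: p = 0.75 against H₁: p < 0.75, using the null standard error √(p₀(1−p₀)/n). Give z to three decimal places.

z = 2.500

Sample proportion p̂ = 64/73 = 0.87671.
SE₀ = √(0.75·0.25/73) = 0.050680.
z = (0.87671 − 0.75)/0.050680 = 0.12671/0.050680 = 2.500.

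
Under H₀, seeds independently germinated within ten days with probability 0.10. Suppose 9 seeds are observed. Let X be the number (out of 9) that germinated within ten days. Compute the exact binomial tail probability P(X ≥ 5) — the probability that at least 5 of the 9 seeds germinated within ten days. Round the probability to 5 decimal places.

P = 0.00089

X ~ Binomial(n=9, p=0.10).
P(X ≥ 5) = Σ_{j=5}^{9} C(9,j)·0.10^j·0.90^{9−j}.
= 0.000827 + 0.000061 + 0.000003 + 0.000000 + 0.000000 = 0.00089.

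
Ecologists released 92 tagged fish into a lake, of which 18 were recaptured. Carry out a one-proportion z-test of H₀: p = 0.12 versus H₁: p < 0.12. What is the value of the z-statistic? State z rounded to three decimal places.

Sample proportion p̂ = 18/92 = 0.19565.
SE₀ = √(0.12·0.88/92) = 0.033880.
z = (p̂ − p₀)/SE = (0.19565 − 0.12)/0.033880 = 2.233.

z = 2.233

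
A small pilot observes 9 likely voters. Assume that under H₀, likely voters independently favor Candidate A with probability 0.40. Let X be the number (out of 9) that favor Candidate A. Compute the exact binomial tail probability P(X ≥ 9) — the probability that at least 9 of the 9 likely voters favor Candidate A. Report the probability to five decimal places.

X ~ Binomial(n=9, p=0.40).
P(X ≥ 9) = C(9,9)·0.40^9·0.60^0.
= 0.000262 = 0.00026.

P = 0.00026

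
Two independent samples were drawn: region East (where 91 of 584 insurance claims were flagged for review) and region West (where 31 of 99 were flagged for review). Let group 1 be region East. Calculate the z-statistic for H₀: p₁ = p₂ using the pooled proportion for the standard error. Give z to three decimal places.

Sample proportions: p̂₁ = 91/584 = 0.15582 and p̂₂ = 31/99 = 0.31313.
Pooling: p̂ = 122/683 = 0.17862.
SE = √[p̂(1−p̂)(1/n₁+1/n₂)] = √[0.17862·0.82138·(1/584+1/99)] ≈ 0.041632.
z = -0.15731/0.041632 = -3.779.

z = -3.779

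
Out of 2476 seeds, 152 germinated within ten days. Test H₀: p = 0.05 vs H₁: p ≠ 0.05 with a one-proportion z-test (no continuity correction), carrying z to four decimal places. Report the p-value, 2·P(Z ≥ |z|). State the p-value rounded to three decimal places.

p-value = 0.009

Sample proportion p̂ = 152/2476 = 0.06139.
Null standard error: √(0.05·0.95/2476) = √0.000019184 = 0.004380.
Test statistic (full precision, shown to 4 dp): z = (152/2476 − 0.05)/SE₀ ≈ 2.6003.
From the standard normal, 2·P(Z ≥ |z|) = 0.009.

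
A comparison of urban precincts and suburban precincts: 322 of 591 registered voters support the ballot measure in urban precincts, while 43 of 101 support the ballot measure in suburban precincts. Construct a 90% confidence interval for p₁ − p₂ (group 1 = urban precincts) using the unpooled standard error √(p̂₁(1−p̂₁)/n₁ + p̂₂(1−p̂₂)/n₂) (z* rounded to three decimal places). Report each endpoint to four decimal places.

(0.0314, 0.2068)

p̂₁ = 0.54484, p̂₂ = 0.42574, so the observed difference is 0.11910.
SE = √(0.000419610 + 0.002420652) = √0.002840262 = 0.053294.
z* = 1.645 at the 90% level. Margin = 1.645·0.053294 = 0.08767.
Interval: 0.11910 ± 0.08767 → (0.0314, 0.2068).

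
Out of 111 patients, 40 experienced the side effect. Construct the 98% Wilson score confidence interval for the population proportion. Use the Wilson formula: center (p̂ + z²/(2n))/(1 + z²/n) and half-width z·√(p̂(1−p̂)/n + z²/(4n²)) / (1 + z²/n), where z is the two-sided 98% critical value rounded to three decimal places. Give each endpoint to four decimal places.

(0.2631, 0.4706)

p̂ = 40/111 = 0.36036; z = 2.326, so z² = 5.410276.
1 + z²/n = 1.048741.
Adjusted center: (0.36036 + z²/(2n))/1.048741 = 0.36685.
Radicand: p̂(1−p̂)/n + z²/(4n²) = 0.002076584 + 0.000109778 = 0.002186362.
Half-width = 2.326·√0.002186362/1.048741 = 0.10371.
So the interval runs from 0.2631 to 0.4706.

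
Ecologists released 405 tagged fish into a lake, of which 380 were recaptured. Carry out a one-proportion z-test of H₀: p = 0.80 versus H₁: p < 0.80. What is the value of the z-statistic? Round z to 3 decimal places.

z = 6.957

With x = 380 successes in n = 405, p̂ = 0.93827.
Under H₀, SE = √(p₀(1−p₀)/n) = √(0.80·0.20/405) = √0.000395062 = 0.019876.
z = (0.93827 − 0.80)/0.019876 = 0.13827/0.019876 = 6.957.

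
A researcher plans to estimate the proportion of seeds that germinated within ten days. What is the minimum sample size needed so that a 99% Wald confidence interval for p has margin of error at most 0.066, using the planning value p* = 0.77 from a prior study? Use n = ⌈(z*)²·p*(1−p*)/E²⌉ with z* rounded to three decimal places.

n = 270

The 99% critical value is z* = 2.576.
p*(1−p*) = 0.77·0.23 = 0.1771.
(z*)²·p*(1−p*)/E² = 6.635776·0.1771/0.004356 = 269.788.
Rounding up, n = 270.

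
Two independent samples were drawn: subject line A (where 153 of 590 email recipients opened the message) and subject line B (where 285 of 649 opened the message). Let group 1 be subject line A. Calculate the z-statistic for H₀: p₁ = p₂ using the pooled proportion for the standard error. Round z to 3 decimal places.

z = -6.612

Sample proportions: p̂₁ = 153/590 = 0.25932 and p̂₂ = 285/649 = 0.43914.
Pooling: p̂ = 438/1239 = 0.35351.
SE = √[p̂(1−p̂)(1/n₁+1/n₂)] = √[0.35351·0.64649·(1/590+1/649)] ≈ 0.027194.
z = (p̂₁ − p̂₂)/SE = (0.25932 − 0.43914)/0.027194 = -0.17982/0.027194 = -6.612.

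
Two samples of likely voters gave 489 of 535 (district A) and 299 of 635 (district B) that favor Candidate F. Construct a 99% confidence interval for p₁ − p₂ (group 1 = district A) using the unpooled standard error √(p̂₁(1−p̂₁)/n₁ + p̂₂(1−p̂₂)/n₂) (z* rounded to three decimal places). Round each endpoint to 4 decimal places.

p̂₁ = 489/535 = 0.91402, p̂₂ = 299/635 = 0.47087; p̂₁ − p̂₂ = 0.44315.
Unpooled SE = √(p̂₁(1−p̂₁)/n₁ + p̂₂(1−p̂₂)/n₂) = √(0.000146894 + 0.000392364) = 0.023222.
For 99% confidence, z* = 2.576. Margin = 2.576·0.023222 = 0.05982.
CI: 0.44315 ± 0.05982 = (0.3833, 0.5030).

(0.3833, 0.5030)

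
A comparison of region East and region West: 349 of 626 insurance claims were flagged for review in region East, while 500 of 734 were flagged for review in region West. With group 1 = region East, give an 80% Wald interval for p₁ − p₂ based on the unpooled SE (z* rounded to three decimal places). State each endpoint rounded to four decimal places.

(-0.1574, -0.0900)

p̂₁ = 349/626 = 0.55751, p̂₂ = 500/734 = 0.68120; p̂₁ − p̂₂ = -0.12369.
SE = √(0.000394078 + 0.000295868) = √0.000689946 = 0.026267.
The 80% critical value is z* = 1.282. Margin = 1.282·0.026267 = 0.03367.
Interval: -0.12369 ± 0.03367 → (-0.1574, -0.0900).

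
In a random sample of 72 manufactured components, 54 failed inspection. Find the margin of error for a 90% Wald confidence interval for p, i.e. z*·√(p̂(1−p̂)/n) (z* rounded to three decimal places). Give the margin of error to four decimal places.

ME = 0.0839

The sample proportion is 54/72 = 0.75000.
SE = √(p̂(1−p̂)/n) = √(0.187500/72) = 0.051031.
The 90% critical value is z* = 1.645.
So ME = 0.0839.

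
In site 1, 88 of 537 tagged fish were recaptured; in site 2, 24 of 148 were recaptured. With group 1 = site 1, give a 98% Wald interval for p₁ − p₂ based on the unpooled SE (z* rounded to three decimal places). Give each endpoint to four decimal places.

(-0.0780, 0.0814)

p̂₁ = 88/537 = 0.16387, p̂₂ = 24/148 = 0.16216; p̂₁ − p̂₂ = 0.00171.
SE = √(0.000255156 + 0.000918011) = √0.001173167 = 0.034252.
For 98% confidence, z* = 2.326. Margin = 2.326·0.034252 = 0.07967.
So the interval runs from -0.0780 to 0.0814.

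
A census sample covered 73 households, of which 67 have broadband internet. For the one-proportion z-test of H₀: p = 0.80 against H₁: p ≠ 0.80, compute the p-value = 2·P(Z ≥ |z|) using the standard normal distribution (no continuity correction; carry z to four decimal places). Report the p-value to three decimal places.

p-value = 0.012

The sample proportion is 67/73 = 0.91781.
Under H₀, SE = √(p₀(1−p₀)/n) = √(0.80·0.20/73) = √0.002191781 = 0.046816.
z = (p̂ − p₀)/SE = (67/73 − 0.80)/0.046816 ≈ 2.5164.
From the standard normal, 2·P(Z ≥ |z|) = 0.012.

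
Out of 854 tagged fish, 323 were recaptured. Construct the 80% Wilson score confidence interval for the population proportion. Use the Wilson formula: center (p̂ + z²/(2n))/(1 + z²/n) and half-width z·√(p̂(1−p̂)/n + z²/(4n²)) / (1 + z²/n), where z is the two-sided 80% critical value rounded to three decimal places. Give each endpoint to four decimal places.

(0.3572, 0.3997)

Here p̂ = 323/854 = 0.37822 and z = 1.282 (z² = 1.643524).
Denominator 1 + z²/n = 1 + 1.643524/854 = 1.001925.
Adjusted center: (0.37822 + z²/(2n))/1.001925 = 0.37845.
Radicand: p̂(1−p̂)/n + z²/(4n²) = 0.000275374 + 0.000000563 = 0.000275937.
Half-width = z·√(radicand)/denom = 1.282·0.016611/1.001925 = 0.02125.
So the interval runs from 0.3572 to 0.3997.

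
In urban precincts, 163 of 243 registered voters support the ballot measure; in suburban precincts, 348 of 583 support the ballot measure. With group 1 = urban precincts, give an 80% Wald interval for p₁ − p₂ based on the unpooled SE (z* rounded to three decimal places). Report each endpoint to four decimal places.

(0.0273, 0.1205)

p̂₁ = 0.67078, p̂₂ = 0.59691, so the observed difference is 0.07387.
SE = √(0.000908780 + 0.000412707) = √0.001321487 = 0.036352.
For 80% confidence, z* = 1.282. Margin of error = 0.04660.
So the interval runs from 0.0273 to 0.1205.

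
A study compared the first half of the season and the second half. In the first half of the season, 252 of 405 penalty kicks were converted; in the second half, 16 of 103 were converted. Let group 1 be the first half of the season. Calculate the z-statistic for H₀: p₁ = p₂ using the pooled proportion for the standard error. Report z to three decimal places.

z = 8.474

p̂₁ = 252/405 = 0.62222, p̂₂ = 16/103 = 0.15534.
Pooling: p̂ = 268/508 = 0.52756.
Pooled SE = √[0.2492405·0.01217787] ≈ 0.055093.
z = 0.46688/0.055093 = 8.474.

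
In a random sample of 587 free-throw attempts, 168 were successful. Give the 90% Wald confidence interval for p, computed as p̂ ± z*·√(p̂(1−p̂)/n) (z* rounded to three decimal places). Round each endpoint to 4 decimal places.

p̂ = 168/587 = 0.28620.
Standard error of p̂: √(0.204290/587) = √0.000348024 = 0.018655.
z* = 1.645 at the 90% level.
Margin of error: 1.645 × 0.018655 = 0.03069.
Interval: 0.28620 ± 0.03069 → (0.2555, 0.3169).

(0.2555, 0.3169)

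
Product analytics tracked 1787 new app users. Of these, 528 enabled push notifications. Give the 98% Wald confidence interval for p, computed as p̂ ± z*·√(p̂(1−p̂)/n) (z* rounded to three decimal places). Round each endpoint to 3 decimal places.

The sample proportion is 528/1787 = 0.29547.
SE = √(p̂(1−p̂)/n) = √(0.208166/1787) = 0.010793.
The 98% critical value is z* = 2.326.
Margin = 2.326·0.010793 = 0.02510.
CI: 0.29547 ± 0.02510 = (0.270, 0.321).

(0.270, 0.321)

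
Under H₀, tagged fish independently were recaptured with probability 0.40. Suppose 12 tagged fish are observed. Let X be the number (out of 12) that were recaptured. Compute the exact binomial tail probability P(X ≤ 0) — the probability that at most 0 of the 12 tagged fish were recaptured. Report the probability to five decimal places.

X ~ Binomial(n=12, p=0.40).
P(X ≤ 0) = C(12,0)·0.40^0·0.60^12.
= 0.002177 = 0.00218.

P = 0.00218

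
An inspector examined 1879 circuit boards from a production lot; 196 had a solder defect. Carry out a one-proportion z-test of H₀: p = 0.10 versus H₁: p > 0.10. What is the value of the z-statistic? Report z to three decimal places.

z = 0.623

The sample proportion is 196/1879 = 0.10431.
Null standard error: √(0.10·0.90/1879) = √0.000047898 = 0.006921.
z = (0.10431 − 0.10)/0.006921 = 0.00431/0.006921 = 0.623.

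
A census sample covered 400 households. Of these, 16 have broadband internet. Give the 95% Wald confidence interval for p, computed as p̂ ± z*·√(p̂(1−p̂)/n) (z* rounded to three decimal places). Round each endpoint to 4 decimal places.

(0.0208, 0.0592)

The sample proportion is 16/400 = 0.04000.
Standard error of p̂: √(0.038400/400) = √0.000096000 = 0.009798.
z* = 1.960 at the 95% level.
Margin = 1.960·0.009798 = 0.01920.
Interval: 0.04000 ± 0.01920 → (0.0208, 0.0592).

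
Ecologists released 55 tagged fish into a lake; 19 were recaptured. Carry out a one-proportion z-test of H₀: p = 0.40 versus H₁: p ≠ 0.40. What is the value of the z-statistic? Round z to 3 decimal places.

The sample proportion is 19/55 = 0.34545.
SE₀ = √(0.40·0.60/55) = 0.066058.
Test statistic: z = -0.05455/0.066058 = -0.826.

z = -0.826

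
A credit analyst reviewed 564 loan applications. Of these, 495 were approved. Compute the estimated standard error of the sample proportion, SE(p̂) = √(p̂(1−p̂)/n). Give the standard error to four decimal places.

SE = 0.0138

Sample proportion p̂ = 495/564 = 0.87766.
p̂(1−p̂) = 0.107373.
SE = √(0.107373/564) = √0.000190378 = 0.0138.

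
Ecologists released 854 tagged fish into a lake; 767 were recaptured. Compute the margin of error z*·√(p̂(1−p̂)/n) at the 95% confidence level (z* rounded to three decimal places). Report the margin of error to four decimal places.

ME = 0.0203

Sample proportion p̂ = 767/854 = 0.89813.
SE(p̂) = √(0.89813·0.10187/854) = 0.010351.
z* = 1.960 at the 95% level.
Margin of error = z*·SE = 1.960 × 0.010351 = 0.0203.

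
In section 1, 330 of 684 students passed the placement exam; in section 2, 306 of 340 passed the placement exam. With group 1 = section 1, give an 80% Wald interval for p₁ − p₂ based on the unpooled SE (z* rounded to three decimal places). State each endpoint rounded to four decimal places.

p̂₁ = 0.48246, p̂₂ = 0.90000, so the observed difference is -0.41754.
SE = √(0.000365047 + 0.000264706) = √0.000629753 = 0.025095.
z* = 1.282 at the 80% level. Margin = 1.282·0.025095 = 0.03217.
Interval: -0.41754 ± 0.03217 → (-0.4497, -0.3854).

(-0.4497, -0.3854)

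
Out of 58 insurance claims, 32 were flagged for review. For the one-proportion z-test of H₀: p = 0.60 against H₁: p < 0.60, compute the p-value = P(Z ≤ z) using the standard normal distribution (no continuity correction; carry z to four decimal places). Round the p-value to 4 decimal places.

p̂ = 32/58 = 0.55172.
Null standard error: √(0.60·0.40/58) = √0.004137931 = 0.064327.
Test statistic (full precision, shown to 4 dp): z = (32/58 − 0.60)/SE₀ ≈ -0.7505.
From the standard normal, P(Z ≤ z) = 0.2265.

p-value = 0.2265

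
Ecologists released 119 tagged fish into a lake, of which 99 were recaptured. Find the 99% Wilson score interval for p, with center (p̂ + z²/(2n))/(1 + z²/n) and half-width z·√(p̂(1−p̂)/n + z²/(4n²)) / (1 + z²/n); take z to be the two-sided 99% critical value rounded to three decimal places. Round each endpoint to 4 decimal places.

(0.7267, 0.9021)

p̂ = 99/119 = 0.83193; z = 2.576, so z² = 6.635776.
Denominator 1 + z²/n = 1 + 6.635776/119 = 1.055763.
Adjusted center: (0.83193 + z²/(2n))/1.055763 = 0.81440.
Radicand: p̂(1−p̂)/n + z²/(4n²) = 0.001174963 + 0.000117149 = 0.001292112.
Half-width = 2.576·√0.001292112/1.055763 = 0.08771.
Interval: 0.81440 ± 0.08771 → (0.7267, 0.9021).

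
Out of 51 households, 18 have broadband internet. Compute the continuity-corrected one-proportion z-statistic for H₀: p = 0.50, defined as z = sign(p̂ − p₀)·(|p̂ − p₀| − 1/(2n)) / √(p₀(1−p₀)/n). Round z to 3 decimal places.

z = -1.960

Sample proportion p̂ = 18/51 = 0.35294. p̂ − p₀ = -0.147059.
Continuity correction 1/(2n) = 1/102 = 0.009804.
Corrected numerator: |-0.147059| − 0.009804 = 0.137255.
Under H₀, SE = √(p₀(1−p₀)/n) = √(0.50·0.50/51) = √0.004901961 = 0.070014.
z = (−)0.137255/0.070014 = -1.960.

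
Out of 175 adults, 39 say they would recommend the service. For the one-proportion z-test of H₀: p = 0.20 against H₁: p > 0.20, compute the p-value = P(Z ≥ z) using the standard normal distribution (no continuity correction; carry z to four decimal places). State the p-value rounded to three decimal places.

p-value = 0.225

Sample proportion p̂ = 39/175 = 0.22286.
Null standard error: √(0.20·0.80/175) = √0.000914286 = 0.030237.
z = (p̂ − p₀)/SE = (39/175 − 0.20)/0.030237 ≈ 0.7559.
From the standard normal, P(Z ≥ z) = 0.225.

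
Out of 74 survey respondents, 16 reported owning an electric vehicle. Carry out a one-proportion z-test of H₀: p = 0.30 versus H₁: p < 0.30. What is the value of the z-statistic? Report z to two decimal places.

With x = 16 successes in n = 74, p̂ = 0.21622.
Null standard error: √(0.30·0.70/74) = √0.002837838 = 0.053271.
Test statistic: z = -0.08378/0.053271 = -1.57.

z = -1.57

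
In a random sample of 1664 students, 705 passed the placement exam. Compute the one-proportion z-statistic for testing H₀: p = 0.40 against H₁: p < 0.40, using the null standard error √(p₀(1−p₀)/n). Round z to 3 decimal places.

z = 1.972

With x = 705 successes in n = 1664, p̂ = 0.42368.
SE₀ = √(0.40·0.60/1664) = 0.012010.
z = (0.42368 − 0.40)/0.012010 = 0.02368/0.012010 = 1.972.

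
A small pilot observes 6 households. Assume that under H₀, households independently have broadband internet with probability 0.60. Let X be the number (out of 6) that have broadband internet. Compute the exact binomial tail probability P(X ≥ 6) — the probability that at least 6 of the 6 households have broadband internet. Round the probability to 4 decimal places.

X is binomial with n = 6 and p = 0.60.
P(X ≥ 6) = C(6,6)·0.60^6·0.40^0.
= 0.046656 = 0.0467.

P = 0.0467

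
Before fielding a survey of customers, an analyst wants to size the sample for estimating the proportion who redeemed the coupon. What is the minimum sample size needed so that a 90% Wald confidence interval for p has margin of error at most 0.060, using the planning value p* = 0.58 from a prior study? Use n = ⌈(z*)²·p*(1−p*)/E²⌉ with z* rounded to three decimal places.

n = 184

z* = 1.645 at the 90% level.
p*(1−p*) = 0.58·0.42 = 0.2436.
(z*)²·p*(1−p*)/E² = 2.706025·0.2436/0.003600 = 183.108.
Rounding up, n = 184.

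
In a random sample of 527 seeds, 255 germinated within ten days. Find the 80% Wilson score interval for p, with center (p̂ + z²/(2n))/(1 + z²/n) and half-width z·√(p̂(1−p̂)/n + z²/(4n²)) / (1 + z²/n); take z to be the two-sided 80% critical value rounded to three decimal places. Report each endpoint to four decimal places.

p̂ = 255/527 = 0.48387; z = 1.282, so z² = 1.643524.
Denominator 1 + z²/n = 1 + 1.643524/527 = 1.003119.
Adjusted center: (0.48387 + z²/(2n))/1.003119 = 0.48392.
Radicand: p̂(1−p̂)/n + z²/(4n²) = 0.000473890 + 0.000001479 = 0.000475369.
Half-width = z·√(radicand)/denom = 1.282·0.021803/1.003119 = 0.02786.
Interval: 0.48392 ± 0.02786 → (0.4561, 0.5118).

(0.4561, 0.5118)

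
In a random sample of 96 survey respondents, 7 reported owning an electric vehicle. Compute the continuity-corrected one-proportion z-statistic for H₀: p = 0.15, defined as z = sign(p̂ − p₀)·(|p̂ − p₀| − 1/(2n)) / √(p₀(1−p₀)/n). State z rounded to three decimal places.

z = -1.972

Sample proportion p̂ = 7/96 = 0.07292. p̂ − p₀ = -0.077083.
Continuity correction 1/(2n) = 1/192 = 0.005208.
Corrected numerator: |-0.077083| − 0.005208 = 0.071875.
SE₀ = √(0.15·0.85/96) = 0.036443.
z = −0.071875/0.036443 = -1.972.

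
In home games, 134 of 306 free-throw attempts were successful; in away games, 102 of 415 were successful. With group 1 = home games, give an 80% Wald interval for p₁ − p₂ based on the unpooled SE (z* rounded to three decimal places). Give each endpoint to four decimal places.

(0.1468, 0.2375)

p̂₁ = 0.43791, p̂₂ = 0.24578, so the observed difference is 0.19213.
SE = √(0.000804394 + 0.000446684) = √0.001251078 = 0.035371.
For 80% confidence, z* = 1.282. Margin = 1.282·0.035371 = 0.04535.
CI: 0.19213 ± 0.04535 = (0.1468, 0.2375).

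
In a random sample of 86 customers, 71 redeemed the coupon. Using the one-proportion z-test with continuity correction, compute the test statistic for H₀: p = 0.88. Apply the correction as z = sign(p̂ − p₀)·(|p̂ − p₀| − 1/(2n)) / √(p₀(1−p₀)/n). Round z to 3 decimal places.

z = -1.387

With x = 71 successes in n = 86, p̂ = 0.82558. p̂ − p₀ = -0.054419.
Continuity correction 1/(2n) = 1/172 = 0.005814.
Corrected numerator: |-0.054419| − 0.005814 = 0.048605.
SE₀ = √(0.88·0.12/86) = 0.035042.
z = −0.048605/0.035042 = -1.387.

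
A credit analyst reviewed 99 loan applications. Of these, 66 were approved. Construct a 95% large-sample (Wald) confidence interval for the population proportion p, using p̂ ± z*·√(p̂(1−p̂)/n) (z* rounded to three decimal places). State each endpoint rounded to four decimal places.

(0.5738, 0.7595)

p̂ = 66/99 = 0.66667.
SE(p̂) = √(0.66667·0.33333/99) = 0.047378.
The 95% critical value is z* = 1.960.
Margin of error: 1.960 × 0.047378 = 0.09286.
CI: 0.66667 ± 0.09286 = (0.5738, 0.7595).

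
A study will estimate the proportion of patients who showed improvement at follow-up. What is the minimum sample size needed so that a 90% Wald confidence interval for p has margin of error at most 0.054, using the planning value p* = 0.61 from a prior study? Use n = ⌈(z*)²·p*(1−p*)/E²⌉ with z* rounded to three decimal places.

n = 221

z* = 1.645 at the 90% level.
p*(1−p*) = 0.61·0.39 = 0.2379.
(z*)²·p*(1−p*)/E² = 2.706025·0.2379/0.002916 = 220.769.
Rounding up, n = 221.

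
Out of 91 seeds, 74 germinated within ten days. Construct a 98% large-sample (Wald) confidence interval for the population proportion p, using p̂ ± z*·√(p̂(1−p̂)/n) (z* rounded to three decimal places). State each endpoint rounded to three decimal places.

(0.718, 0.908)

Sample proportion p̂ = 74/91 = 0.81319.
SE(p̂) = √(0.81319·0.18681/91) = 0.040858.
The 98% critical value is z* = 2.326.
Margin = 2.326·0.040858 = 0.09504.
So the interval runs from 0.718 to 0.908.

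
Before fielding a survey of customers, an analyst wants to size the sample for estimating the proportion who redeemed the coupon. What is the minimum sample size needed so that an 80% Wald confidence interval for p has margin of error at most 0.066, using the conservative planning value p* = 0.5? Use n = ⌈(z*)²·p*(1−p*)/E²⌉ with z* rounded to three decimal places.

The 80% critical value is z* = 1.282.
p*(1−p*) = 0.2500.
Required n before rounding: 1.643524 × 0.2500 / 0.066² = 94.325.
Rounding up, n = 95.

n = 95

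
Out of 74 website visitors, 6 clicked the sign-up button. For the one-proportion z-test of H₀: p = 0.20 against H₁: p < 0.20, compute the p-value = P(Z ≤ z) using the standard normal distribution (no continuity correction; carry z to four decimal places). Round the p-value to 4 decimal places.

p-value = 0.0053

The sample proportion is 6/74 = 0.08108.
Null standard error: √(0.20·0.80/74) = √0.002162162 = 0.046499.
z = (p̂ − p₀)/SE = (6/74 − 0.20)/0.046499 ≈ -2.5574.
From the standard normal, P(Z ≤ z) = 0.0053.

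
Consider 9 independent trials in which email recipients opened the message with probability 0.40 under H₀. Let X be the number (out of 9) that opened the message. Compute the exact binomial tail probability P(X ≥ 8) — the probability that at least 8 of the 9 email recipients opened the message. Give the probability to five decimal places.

P = 0.00380

X ~ Binomial(n=9, p=0.40).
P(X ≥ 8) = C(9,8)·0.40^8·0.60^1 + C(9,9)·0.40^9·0.60^0.
= 0.003539 + 0.000262 = 0.00380.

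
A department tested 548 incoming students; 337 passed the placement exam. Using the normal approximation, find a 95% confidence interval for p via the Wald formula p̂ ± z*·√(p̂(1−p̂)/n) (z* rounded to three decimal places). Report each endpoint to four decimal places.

p̂ = 337/548 = 0.61496.
SE = √(p̂(1−p̂)/n) = √(0.236783/548) = 0.020787.
The 95% critical value is z* = 1.960.
Margin = 1.960·0.020787 = 0.04074.
CI: 0.61496 ± 0.04074 = (0.5742, 0.6557).

(0.5742, 0.6557)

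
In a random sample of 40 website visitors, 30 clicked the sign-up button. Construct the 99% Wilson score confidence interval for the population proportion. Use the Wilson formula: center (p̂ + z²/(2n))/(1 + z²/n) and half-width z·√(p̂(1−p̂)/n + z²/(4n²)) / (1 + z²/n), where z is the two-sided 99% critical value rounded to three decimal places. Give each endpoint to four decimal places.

p̂ = 30/40 = 0.75000; z = 2.576, so z² = 6.635776.
1 + z²/n = 1.165894.
Adjusted center: (0.75000 + z²/(2n))/1.165894 = 0.71443.
Radicand: p̂(1−p̂)/n + z²/(4n²) = 0.004687500 + 0.001036840 = 0.005724340.
Half-width = z·√(radicand)/denom = 2.576·0.075659/1.165894 = 0.16717.
CI: 0.71443 ± 0.16717 = (0.5473, 0.8816).

(0.5473, 0.8816)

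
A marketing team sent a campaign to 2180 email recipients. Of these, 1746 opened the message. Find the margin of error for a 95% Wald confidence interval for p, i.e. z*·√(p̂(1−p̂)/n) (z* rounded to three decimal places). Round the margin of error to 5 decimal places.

ME = 0.01676

With x = 1746 successes in n = 2180, p̂ = 0.80092.
SE(p̂) = √(0.80092·0.19908/2180) = 0.008552.
For 95% confidence, z* = 1.960.
ME = 1.960·0.008552 = 0.01676.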